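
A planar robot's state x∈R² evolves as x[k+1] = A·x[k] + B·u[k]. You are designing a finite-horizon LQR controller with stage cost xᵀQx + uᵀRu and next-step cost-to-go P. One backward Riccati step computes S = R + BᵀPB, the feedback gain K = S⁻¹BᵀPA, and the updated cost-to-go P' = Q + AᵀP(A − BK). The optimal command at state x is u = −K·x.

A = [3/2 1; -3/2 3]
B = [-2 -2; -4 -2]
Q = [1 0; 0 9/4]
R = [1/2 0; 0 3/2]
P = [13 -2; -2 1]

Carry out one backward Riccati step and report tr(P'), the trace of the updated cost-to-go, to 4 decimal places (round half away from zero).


BᵀP = [-18.0000 0.0000; -22.0000 2.0000]
S = R + BᵀPB = [1/2 0; 0 3/2] + [36.0000 36.0000; 36.0000 40.0000] = [36.5000 36.0000; 36.0000 41.5000]
BᵀPA = [-27.0000 -18.0000; -36.0000 -16.0000]
K = S⁻¹·BᵀPA = [0.8023 -0.7817; -1.5634 0.2926]
A−BK = [-0.0223 0.0217; -1.4177 0.4583]
AᵀP(A−BK) = [5.8783 -1.5737; -1.5737 0.6103]
P' = Q + AᵀP(A−BK) = [6.8783 -1.5737; -1.5737 2.8603]
tr(P') = 9.7386

9.7386


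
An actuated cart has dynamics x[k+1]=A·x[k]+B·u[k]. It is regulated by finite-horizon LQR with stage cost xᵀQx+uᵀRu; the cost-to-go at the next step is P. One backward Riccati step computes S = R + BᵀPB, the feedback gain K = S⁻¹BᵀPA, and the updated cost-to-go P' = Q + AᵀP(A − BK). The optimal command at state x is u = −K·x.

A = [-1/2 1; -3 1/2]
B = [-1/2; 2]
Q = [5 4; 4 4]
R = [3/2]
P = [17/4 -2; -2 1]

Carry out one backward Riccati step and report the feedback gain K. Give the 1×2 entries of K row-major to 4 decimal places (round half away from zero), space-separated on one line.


-0.5621 -0.4379

BᵀP = [-6.1250 3.0000]
S = R + BᵀPB = [3/2] + [9.0625] = [10.5625]
BᵀPA = [-5.9375 -4.6250]
K = S⁻¹·BᵀPA = [-0.5621 -0.4379]
A−BK = [-0.7811 0.7811; -1.8757 1.3757]
AᵀP(A−BK) = [0.7249 0.2751; 0.2751 0.4749]
P' = Q + AᵀP(A−BK) = [5.7249 4.2751; 4.2751 4.4749]
tr(P') = 10.1997


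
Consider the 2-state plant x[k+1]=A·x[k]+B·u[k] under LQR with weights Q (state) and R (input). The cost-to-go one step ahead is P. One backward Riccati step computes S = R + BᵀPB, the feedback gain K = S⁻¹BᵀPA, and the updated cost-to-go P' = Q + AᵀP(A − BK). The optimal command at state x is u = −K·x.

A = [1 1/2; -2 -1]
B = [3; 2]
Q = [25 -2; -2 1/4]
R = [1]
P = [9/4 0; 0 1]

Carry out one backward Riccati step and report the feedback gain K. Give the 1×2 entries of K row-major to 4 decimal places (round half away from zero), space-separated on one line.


0.1089 0.0545

BᵀP = [6.7500 2.0000]
S = R + BᵀPB = [1] + [24.2500] = [25.2500]
BᵀPA = [2.7500 1.3750]
K = S⁻¹·BᵀPA = [0.1089 0.0545]
A−BK = [0.6733 0.3366; -2.2178 -1.1089]
AᵀP(A−BK) = [5.9505 2.9752; 2.9752 1.4876]
P' = Q + AᵀP(A−BK) = [30.9505 0.9752; 0.9752 1.7376]
tr(P') = 32.6881


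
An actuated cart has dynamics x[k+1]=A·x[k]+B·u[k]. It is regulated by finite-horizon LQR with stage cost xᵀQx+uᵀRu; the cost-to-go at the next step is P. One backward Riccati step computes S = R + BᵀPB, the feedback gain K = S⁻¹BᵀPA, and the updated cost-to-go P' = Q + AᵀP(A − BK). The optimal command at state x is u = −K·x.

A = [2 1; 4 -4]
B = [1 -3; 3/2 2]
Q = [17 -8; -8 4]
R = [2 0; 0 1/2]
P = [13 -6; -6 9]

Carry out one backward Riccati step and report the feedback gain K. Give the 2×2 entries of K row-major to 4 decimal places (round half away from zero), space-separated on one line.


BᵀP = [4.0000 7.5000; -51.0000 36.0000]
S = R + BᵀPB = [2 0; 0 1/2] + [15.2500 3.0000; 3.0000 225.0000] = [17.2500 3.0000; 3.0000 225.5000]
BᵀPA = [38.0000 -26.0000; 42.0000 -195.0000]
K = S⁻¹·BᵀPA = [2.1755 -1.3600; 0.1573 -0.8467]
A−BK = [0.2964 -0.1800; 0.4221 -0.2667]
AᵀP(A−BK) = [10.7225 -6.7605; -6.7605 4.5428]
P' = Q + AᵀP(A−BK) = [27.7225 -14.7605; -14.7605 8.5428]
tr(P') = 36.2653

2.1755 -1.3600 0.1573 -0.8467


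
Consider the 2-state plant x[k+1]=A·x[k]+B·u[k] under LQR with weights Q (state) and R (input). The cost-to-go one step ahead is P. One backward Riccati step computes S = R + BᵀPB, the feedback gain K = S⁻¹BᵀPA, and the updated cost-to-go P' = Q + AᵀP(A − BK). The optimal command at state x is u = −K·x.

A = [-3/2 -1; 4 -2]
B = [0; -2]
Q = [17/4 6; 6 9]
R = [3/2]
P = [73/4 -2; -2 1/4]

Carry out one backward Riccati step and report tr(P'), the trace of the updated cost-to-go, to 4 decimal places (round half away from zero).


64.3625

BᵀP = [4.0000 -0.5000]
S = R + BᵀPB = [3/2] + [1.0000] = [2.5000]
BᵀPA = [-8.0000 -3.0000]
K = S⁻¹·BᵀPA = [-3.2000 -1.2000]
A−BK = [-1.5000 -1.0000; -2.4000 -4.4000]
AᵀP(A−BK) = [43.4625 17.7750; 17.7750 7.6500]
P' = Q + AᵀP(A−BK) = [47.7125 23.7750; 23.7750 16.6500]
tr(P') = 64.3625


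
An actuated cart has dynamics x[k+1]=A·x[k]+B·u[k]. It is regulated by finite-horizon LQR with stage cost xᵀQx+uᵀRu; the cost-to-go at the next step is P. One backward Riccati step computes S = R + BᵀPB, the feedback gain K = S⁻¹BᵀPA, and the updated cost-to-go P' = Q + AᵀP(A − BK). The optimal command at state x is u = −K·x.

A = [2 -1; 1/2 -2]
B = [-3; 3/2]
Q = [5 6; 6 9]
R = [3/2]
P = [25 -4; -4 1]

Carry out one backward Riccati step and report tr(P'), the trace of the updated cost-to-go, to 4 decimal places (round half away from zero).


BᵀP = [-81.0000 13.5000]
S = R + BᵀPB = [3/2] + [263.2500] = [264.7500]
BᵀPA = [-155.2500 54.0000]
K = S⁻¹·BᵀPA = [-0.5864 0.2040]
A−BK = [0.2408 -0.3881; 1.3796 -2.3059]
AᵀP(A−BK) = [1.2110 -1.3343; -1.3343 1.9858]
P' = Q + AᵀP(A−BK) = [6.2110 4.6657; 4.6657 10.9858]
tr(P') = 17.1969

17.1969


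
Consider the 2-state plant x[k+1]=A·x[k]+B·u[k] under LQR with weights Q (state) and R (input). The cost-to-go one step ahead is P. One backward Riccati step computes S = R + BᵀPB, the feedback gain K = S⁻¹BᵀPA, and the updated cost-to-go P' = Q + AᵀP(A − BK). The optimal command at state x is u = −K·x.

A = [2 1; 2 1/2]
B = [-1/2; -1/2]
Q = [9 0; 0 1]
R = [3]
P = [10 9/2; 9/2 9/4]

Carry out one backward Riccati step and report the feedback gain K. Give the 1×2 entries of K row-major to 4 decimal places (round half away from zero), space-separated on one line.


-2.5564 -1.0752

BᵀP = [-7.2500 -3.3750]
S = R + BᵀPB = [3] + [5.3125] = [8.3125]
BᵀPA = [-21.2500 -8.9375]
K = S⁻¹·BᵀPA = [-2.5564 -1.0752]
A−BK = [0.7218 0.4624; 0.7218 -0.0376]
AᵀP(A−BK) = [30.6767 12.9023; 12.9023 5.4530]
P' = Q + AᵀP(A−BK) = [39.6767 12.9023; 12.9023 6.4530]
tr(P') = 46.1297


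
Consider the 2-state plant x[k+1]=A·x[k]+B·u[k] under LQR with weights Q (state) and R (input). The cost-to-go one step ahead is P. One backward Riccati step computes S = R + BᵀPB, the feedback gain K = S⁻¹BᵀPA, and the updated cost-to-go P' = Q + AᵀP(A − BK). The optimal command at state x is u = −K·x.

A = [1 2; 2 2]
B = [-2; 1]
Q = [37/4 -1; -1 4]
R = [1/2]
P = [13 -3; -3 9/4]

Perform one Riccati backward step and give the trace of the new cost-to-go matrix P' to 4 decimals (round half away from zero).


32.1077

BᵀP = [-29.0000 8.2500]
S = R + BᵀPB = [1/2] + [66.2500] = [66.7500]
BᵀPA = [-12.5000 -41.5000]
K = S⁻¹·BᵀPA = [-0.1873 -0.6217]
A−BK = [0.6255 0.7566; 2.1873 2.6217]
AᵀP(A−BK) = [7.6592 9.2285; 9.2285 11.1985]
P' = Q + AᵀP(A−BK) = [16.9092 8.2285; 8.2285 15.1985]
tr(P') = 32.1077


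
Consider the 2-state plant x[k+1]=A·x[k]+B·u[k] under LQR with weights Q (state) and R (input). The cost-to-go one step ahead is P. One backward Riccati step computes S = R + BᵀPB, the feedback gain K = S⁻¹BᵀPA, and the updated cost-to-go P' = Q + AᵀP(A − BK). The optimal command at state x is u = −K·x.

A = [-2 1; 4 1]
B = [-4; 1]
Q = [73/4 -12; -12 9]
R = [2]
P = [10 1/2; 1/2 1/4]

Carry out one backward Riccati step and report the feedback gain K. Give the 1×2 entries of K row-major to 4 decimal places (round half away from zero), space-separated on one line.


0.4550 -0.2607

BᵀP = [-39.5000 -1.7500]
S = R + BᵀPB = [2] + [156.2500] = [158.2500]
BᵀPA = [72.0000 -41.2500]
K = S⁻¹·BᵀPA = [0.4550 -0.2607]
A−BK = [-0.1801 -0.0427; 3.5450 1.2607]
AᵀP(A−BK) = [3.2417 0.7678; 0.7678 0.4976]
P' = Q + AᵀP(A−BK) = [21.4917 -11.2322; -11.2322 9.4976]
tr(P') = 30.9893


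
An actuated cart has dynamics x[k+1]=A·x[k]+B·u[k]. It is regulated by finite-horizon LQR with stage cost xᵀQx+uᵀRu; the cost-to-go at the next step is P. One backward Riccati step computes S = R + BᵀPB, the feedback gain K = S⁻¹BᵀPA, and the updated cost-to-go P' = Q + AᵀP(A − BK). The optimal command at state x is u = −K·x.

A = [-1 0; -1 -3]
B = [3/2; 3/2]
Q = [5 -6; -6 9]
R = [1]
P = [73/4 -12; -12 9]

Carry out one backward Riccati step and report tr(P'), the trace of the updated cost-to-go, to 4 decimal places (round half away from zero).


BᵀP = [9.3750 -4.5000]
S = R + BᵀPB = [1] + [7.3125] = [8.3125]
BᵀPA = [-4.8750 13.5000]
K = S⁻¹·BᵀPA = [-0.5865 1.6241]
A−BK = [-0.1203 -2.4361; -0.1203 -5.4361]
AᵀP(A−BK) = [0.3910 -1.0827; -1.0827 59.0752]
P' = Q + AᵀP(A−BK) = [5.3910 -7.0827; -7.0827 68.0752]
tr(P') = 73.4662

73.4662


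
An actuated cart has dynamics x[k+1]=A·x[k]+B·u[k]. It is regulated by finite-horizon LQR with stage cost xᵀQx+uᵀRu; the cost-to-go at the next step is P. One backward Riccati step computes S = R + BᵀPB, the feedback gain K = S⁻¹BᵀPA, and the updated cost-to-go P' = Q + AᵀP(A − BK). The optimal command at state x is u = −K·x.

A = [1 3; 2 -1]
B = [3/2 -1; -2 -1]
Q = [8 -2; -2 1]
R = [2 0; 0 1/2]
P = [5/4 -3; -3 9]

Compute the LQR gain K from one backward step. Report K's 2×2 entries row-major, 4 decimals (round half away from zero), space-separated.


BᵀP = [7.8750 -22.5000; 1.7500 -6.0000]
S = R + BᵀPB = [2 0; 0 1/2] + [56.8125 14.6250; 14.6250 4.2500] = [58.8125 14.6250; 14.6250 4.7500]
BᵀPA = [-37.1250 46.1250; -10.2500 11.2500]
K = S⁻¹·BᵀPA = [-0.4038 0.8334; -0.9146 -0.1976]
A−BK = [0.6912 1.5523; 0.2778 0.4692]
AᵀP(A−BK) = [0.8840 -0.3351; -0.3351 2.0320]
P' = Q + AᵀP(A−BK) = [8.8840 -2.3351; -2.3351 3.0320]
tr(P') = 11.9160

-0.4038 0.8334 -0.9146 -0.1976


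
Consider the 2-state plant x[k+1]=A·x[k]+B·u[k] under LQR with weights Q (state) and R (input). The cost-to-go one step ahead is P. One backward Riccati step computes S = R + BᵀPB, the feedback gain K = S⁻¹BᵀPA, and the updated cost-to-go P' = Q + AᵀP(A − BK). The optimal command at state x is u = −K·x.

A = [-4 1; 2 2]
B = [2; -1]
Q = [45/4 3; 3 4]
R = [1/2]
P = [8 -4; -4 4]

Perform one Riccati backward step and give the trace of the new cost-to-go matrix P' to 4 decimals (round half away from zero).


BᵀP = [20.0000 -12.0000]
S = R + BᵀPB = [1/2] + [52.0000] = [52.5000]
BᵀPA = [-104.0000 -4.0000]
K = S⁻¹·BᵀPA = [-1.9810 -0.0762]
A−BK = [-0.0381 1.1524; 0.0190 1.9238]
AᵀP(A−BK) = [1.9810 0.0762; 0.0762 7.6952]
P' = Q + AᵀP(A−BK) = [13.2310 3.0762; 3.0762 11.6952]
tr(P') = 24.9262

24.9262


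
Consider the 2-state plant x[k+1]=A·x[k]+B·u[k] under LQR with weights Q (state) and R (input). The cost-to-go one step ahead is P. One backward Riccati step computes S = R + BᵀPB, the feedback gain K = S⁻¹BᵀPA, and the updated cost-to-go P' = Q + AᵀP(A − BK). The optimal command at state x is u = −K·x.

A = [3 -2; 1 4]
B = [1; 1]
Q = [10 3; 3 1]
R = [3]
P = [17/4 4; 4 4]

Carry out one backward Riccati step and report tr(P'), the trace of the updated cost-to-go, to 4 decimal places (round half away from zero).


BᵀP = [8.2500 8.0000]
S = R + BᵀPB = [3] + [16.2500] = [19.2500]
BᵀPA = [32.7500 15.5000]
K = S⁻¹·BᵀPA = [1.7013 0.8052]
A−BK = [1.2987 -2.8052; -0.7013 3.1948]
AᵀP(A−BK) = [10.5325 4.1299; 4.1299 4.5195]
P' = Q + AᵀP(A−BK) = [20.5325 7.1299; 7.1299 5.5195]
tr(P') = 26.0519

26.0519


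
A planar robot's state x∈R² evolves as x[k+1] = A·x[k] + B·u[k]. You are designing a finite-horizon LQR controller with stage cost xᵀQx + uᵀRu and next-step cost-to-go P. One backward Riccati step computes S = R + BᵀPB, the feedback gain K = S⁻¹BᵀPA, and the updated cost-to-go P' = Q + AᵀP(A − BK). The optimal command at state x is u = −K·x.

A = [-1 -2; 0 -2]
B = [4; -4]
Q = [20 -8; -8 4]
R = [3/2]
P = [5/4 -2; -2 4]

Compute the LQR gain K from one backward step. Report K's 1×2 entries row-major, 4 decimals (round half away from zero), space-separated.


BᵀP = [13.0000 -24.0000]
S = R + BᵀPB = [3/2] + [148.0000] = [149.5000]
BᵀPA = [-13.0000 22.0000]
K = S⁻¹·BᵀPA = [-0.0870 0.1472]
A−BK = [-0.6522 -2.5886; -0.3478 -1.4114]
AᵀP(A−BK) = [0.1196 0.4130; 0.4130 1.7625]
P' = Q + AᵀP(A−BK) = [20.1196 -7.5870; -7.5870 5.7625]
tr(P') = 25.8821

-0.0870 0.1472


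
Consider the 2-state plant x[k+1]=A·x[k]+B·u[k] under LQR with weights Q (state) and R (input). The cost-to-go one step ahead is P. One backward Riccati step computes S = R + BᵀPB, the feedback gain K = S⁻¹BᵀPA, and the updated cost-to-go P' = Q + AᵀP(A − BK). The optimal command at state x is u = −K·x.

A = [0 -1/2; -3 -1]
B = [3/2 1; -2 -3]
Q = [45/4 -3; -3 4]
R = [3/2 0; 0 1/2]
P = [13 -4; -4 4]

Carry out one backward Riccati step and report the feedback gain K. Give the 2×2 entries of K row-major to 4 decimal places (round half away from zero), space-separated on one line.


-0.6732 -0.6080 1.2896 0.6225

BᵀP = [27.5000 -14.0000; 25.0000 -16.0000]
S = R + BᵀPB = [3/2 0; 0 1/2] + [69.2500 69.5000; 69.5000 73.0000] = [70.7500 69.5000; 69.5000 73.5000]
BᵀPA = [42.0000 0.2500; 48.0000 3.5000]
K = S⁻¹·BᵀPA = [-0.6732 -0.6080; 1.2896 0.6225]
A−BK = [-0.2798 -0.2105; -0.4775 -0.3484]
AᵀP(A−BK) = [2.3724 1.6546; 1.6546 1.2232]
P' = Q + AᵀP(A−BK) = [13.6224 -1.3454; -1.3454 5.2232]
tr(P') = 18.8456


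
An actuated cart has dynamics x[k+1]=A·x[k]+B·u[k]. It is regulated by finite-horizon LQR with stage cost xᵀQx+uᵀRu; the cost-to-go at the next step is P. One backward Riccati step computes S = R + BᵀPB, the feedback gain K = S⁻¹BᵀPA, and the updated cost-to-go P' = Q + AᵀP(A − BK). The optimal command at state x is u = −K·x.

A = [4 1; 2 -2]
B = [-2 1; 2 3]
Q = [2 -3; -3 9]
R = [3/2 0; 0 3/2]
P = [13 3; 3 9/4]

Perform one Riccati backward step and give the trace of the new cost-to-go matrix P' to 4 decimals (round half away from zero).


BᵀP = [-20.0000 -1.5000; 22.0000 9.7500]
S = R + BᵀPB = [3/2 0; 0 3/2] + [37.0000 -24.5000; -24.5000 51.2500] = [38.5000 -24.5000; -24.5000 52.7500]
BᵀPA = [-83.0000 -17.0000; 107.5000 2.5000]
K = S⁻¹·BᵀPA = [-1.2194 -0.5840; 1.4716 -0.2239]
A−BK = [0.0896 0.0558; 0.0241 -0.1604]
AᵀP(A−BK) = [5.5974 0.5913; 0.5913 0.6315]
P' = Q + AᵀP(A−BK) = [7.5974 -2.4087; -2.4087 9.6315]
tr(P') = 17.2288

17.2288


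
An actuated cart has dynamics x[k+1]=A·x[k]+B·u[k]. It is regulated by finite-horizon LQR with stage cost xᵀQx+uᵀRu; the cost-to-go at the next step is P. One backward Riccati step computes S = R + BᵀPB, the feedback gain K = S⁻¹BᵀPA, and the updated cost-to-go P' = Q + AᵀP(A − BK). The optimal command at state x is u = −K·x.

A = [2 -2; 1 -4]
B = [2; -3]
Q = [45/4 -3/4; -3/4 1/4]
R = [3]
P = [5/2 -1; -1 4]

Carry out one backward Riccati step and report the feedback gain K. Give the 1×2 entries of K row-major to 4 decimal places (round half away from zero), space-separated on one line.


BᵀP = [8.0000 -14.0000]
S = R + BᵀPB = [3] + [58.0000] = [61.0000]
BᵀPA = [2.0000 40.0000]
K = S⁻¹·BᵀPA = [0.0328 0.6557]
A−BK = [1.9344 -3.3115; 1.0984 -2.0328]
AᵀP(A−BK) = [9.9344 -17.3115; -17.3115 31.7705]
P' = Q + AᵀP(A−BK) = [21.1844 -18.0615; -18.0615 32.0205]
tr(P') = 53.2049

0.0328 0.6557


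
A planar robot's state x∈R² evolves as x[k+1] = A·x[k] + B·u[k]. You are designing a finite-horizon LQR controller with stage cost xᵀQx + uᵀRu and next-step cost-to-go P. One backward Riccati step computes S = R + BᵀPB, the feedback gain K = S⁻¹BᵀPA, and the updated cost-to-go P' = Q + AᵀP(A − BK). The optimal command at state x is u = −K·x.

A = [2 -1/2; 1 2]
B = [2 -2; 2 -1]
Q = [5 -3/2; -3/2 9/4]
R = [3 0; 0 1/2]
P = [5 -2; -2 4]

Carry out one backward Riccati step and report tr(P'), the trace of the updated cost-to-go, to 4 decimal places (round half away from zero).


17.4514

BᵀP = [6.0000 4.0000; -8.0000 0.0000]
S = R + BᵀPB = [3 0; 0 1/2] + [20.0000 -16.0000; -16.0000 16.0000] = [23.0000 -16.0000; -16.0000 16.5000]
BᵀPA = [16.0000 5.0000; -16.0000 4.0000]
K = S⁻¹·BᵀPA = [0.0648 1.1862; -0.9069 1.3927]
A−BK = [0.0567 -0.0870; -0.0364 1.0202]
AᵀP(A−BK) = [0.4534 -0.6964; -0.6964 9.7480]
P' = Q + AᵀP(A−BK) = [5.4534 -2.1964; -2.1964 11.9980]
tr(P') = 17.4514


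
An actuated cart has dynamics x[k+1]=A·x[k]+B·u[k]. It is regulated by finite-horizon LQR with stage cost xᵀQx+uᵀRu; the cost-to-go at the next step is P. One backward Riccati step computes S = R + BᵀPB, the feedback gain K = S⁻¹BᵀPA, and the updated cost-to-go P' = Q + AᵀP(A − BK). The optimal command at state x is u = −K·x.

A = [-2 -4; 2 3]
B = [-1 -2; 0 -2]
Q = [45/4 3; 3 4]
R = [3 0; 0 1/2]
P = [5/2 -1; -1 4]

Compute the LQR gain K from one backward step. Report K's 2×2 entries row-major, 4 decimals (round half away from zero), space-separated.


1.5903 2.7871 -0.5822 -0.7763

BᵀP = [-2.5000 1.0000; -3.0000 -6.0000]
S = R + BᵀPB = [3 0; 0 1/2] + [2.5000 3.0000; 3.0000 18.0000] = [5.5000 3.0000; 3.0000 18.5000]
BᵀPA = [7.0000 13.0000; -6.0000 -6.0000]
K = S⁻¹·BᵀPA = [1.5903 2.7871; -0.5822 -0.7763]
A−BK = [-1.5741 -2.7655; 0.8356 1.4474]
AᵀP(A−BK) = [19.3747 33.8329; 33.8329 59.1105]
P' = Q + AᵀP(A−BK) = [30.6247 36.8329; 36.8329 63.1105]
tr(P') = 93.7352


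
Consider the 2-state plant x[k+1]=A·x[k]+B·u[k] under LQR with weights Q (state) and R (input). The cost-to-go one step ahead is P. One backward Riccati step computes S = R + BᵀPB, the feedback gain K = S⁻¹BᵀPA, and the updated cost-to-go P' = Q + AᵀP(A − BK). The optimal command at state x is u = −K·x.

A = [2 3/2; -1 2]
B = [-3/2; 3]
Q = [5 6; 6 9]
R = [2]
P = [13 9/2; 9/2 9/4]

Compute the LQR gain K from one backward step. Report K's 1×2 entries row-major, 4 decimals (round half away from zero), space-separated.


-1.0909 -0.8182

BᵀP = [-6.0000 0.0000]
S = R + BᵀPB = [2] + [9.0000] = [11.0000]
BᵀPA = [-12.0000 -9.0000]
K = S⁻¹·BᵀPA = [-1.0909 -0.8182]
A−BK = [0.3636 0.2727; 2.2727 4.4545]
AᵀP(A−BK) = [23.1591 35.9318; 35.9318 57.8864]
P' = Q + AᵀP(A−BK) = [28.1591 41.9318; 41.9318 66.8864]
tr(P') = 95.0455


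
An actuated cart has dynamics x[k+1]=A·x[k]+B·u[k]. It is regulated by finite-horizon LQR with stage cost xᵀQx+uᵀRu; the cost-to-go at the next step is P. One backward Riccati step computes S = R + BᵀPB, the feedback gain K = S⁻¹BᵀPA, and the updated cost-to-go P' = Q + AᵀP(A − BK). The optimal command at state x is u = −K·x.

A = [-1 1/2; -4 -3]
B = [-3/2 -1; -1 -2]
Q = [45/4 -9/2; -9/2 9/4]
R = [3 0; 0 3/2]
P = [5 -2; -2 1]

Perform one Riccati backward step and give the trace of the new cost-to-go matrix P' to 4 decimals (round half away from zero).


BᵀP = [-5.5000 2.0000; -1.0000 0.0000]
S = R + BᵀPB = [3 0; 0 3/2] + [6.2500 1.5000; 1.5000 1.0000] = [9.2500 1.5000; 1.5000 2.5000]
BᵀPA = [-2.5000 -8.7500; 1.0000 -0.5000]
K = S⁻¹·BᵀPA = [-0.3713 -1.0120; 0.6228 0.4072]
A−BK = [-0.9341 -0.6108; -3.1257 -3.1976]
AᵀP(A−BK) = [3.4491 4.5629; 4.5629 7.5988]
P' = Q + AᵀP(A−BK) = [14.6991 0.0629; 0.0629 9.8488]
tr(P') = 24.5479

24.5479


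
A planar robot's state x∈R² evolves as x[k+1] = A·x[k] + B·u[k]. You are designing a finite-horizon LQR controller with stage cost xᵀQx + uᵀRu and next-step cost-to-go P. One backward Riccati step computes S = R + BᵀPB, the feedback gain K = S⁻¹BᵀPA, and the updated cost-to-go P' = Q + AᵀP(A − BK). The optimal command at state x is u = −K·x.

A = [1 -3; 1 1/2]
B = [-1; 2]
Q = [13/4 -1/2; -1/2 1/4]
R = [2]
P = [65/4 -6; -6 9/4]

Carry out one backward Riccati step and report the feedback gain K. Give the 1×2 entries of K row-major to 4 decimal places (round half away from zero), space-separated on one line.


BᵀP = [-28.2500 10.5000]
S = R + BᵀPB = [2] + [49.2500] = [51.2500]
BᵀPA = [-17.7500 90.0000]
K = S⁻¹·BᵀPA = [-0.3463 1.7561]
A−BK = [0.6537 -1.2439; 1.6927 -3.0122]
AᵀP(A−BK) = [0.3524 -1.4543; -1.4543 6.7637]
P' = Q + AᵀP(A−BK) = [3.6024 -1.9543; -1.9543 7.0137]
tr(P') = 10.6162

-0.3463 1.7561


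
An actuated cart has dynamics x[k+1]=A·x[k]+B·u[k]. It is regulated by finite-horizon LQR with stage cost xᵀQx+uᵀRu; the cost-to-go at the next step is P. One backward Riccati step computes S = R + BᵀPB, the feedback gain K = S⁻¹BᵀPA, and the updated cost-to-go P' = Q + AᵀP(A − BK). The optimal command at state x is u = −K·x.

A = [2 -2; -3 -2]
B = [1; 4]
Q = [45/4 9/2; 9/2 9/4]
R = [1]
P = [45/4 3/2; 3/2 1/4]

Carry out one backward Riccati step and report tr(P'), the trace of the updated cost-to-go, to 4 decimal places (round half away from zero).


19.7146

BᵀP = [17.2500 2.5000]
S = R + BᵀPB = [1] + [27.2500] = [28.2500]
BᵀPA = [27.0000 -39.5000]
K = S⁻¹·BᵀPA = [0.9558 -1.3982]
A−BK = [1.0442 -0.6018; -6.8230 3.5929]
AᵀP(A−BK) = [3.4447 -2.7478; -2.7478 2.7699]
P' = Q + AᵀP(A−BK) = [14.6947 1.7522; 1.7522 5.0199]
tr(P') = 19.7146


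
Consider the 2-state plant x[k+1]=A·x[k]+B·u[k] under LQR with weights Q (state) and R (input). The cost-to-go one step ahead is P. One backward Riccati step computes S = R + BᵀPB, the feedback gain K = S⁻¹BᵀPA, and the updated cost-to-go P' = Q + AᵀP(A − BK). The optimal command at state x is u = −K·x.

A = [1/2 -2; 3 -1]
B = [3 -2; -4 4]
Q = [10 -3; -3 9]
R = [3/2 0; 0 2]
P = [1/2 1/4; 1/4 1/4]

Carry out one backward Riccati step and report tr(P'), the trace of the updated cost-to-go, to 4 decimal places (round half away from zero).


BᵀP = [0.5000 -0.2500; 0.0000 0.5000]
S = R + BᵀPB = [3/2 0; 0 2] + [2.5000 -2.0000; -2.0000 2.0000] = [4.0000 -2.0000; -2.0000 4.0000]
BᵀPA = [-0.5000 -0.7500; 1.5000 -0.5000]
K = S⁻¹·BᵀPA = [0.0833 -0.3333; 0.4167 -0.2917]
A−BK = [1.0833 -1.5833; 1.6667 -1.1667]
AᵀP(A−BK) = [2.5417 -2.6042; -2.6042 2.8542]
P' = Q + AᵀP(A−BK) = [12.5417 -5.6042; -5.6042 11.8542]
tr(P') = 24.3958

24.3958


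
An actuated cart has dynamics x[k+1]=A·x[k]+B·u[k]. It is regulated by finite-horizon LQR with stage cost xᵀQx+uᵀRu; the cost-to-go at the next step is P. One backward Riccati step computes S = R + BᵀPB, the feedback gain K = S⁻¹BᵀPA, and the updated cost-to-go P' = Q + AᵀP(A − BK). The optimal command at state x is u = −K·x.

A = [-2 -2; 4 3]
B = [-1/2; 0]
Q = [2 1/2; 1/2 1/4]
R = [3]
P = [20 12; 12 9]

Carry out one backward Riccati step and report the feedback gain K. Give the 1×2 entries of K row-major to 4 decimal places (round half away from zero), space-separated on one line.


BᵀP = [-10.0000 -6.0000]
S = R + BᵀPB = [3] + [5.0000] = [8.0000]
BᵀPA = [-4.0000 2.0000]
K = S⁻¹·BᵀPA = [-0.5000 0.2500]
A−BK = [-2.2500 -1.8750; 4.0000 3.0000]
AᵀP(A−BK) = [30.0000 21.0000; 21.0000 16.5000]
P' = Q + AᵀP(A−BK) = [32.0000 21.5000; 21.5000 16.7500]
tr(P') = 48.7500

-0.5000 0.2500


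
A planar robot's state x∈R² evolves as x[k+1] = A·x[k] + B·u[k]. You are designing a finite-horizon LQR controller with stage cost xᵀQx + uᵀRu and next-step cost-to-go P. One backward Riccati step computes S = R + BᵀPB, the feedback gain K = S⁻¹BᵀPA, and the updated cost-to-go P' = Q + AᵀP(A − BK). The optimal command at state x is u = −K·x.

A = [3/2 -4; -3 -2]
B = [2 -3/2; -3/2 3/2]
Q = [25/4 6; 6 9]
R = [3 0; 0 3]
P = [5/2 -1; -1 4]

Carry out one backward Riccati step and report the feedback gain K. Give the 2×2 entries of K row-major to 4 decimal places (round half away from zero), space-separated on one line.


0.5877 -0.6197 -0.7951 -0.3380

BᵀP = [6.5000 -8.0000; -5.2500 7.5000]
S = R + BᵀPB = [3 0; 0 3] + [25.0000 -21.7500; -21.7500 19.1250] = [28.0000 -21.7500; -21.7500 22.1250]
BᵀPA = [33.7500 -10.0000; -30.3750 6.0000]
K = S⁻¹·BᵀPA = [0.5877 -0.6197; -0.7951 -0.3380]
A−BK = [-0.8681 -3.2676; -0.9257 -2.4225]
AᵀP(A−BK) = [6.6376 10.6479; 10.6479 35.8310]
P' = Q + AᵀP(A−BK) = [12.8876 16.6479; 16.6479 44.8310]
tr(P') = 57.7186


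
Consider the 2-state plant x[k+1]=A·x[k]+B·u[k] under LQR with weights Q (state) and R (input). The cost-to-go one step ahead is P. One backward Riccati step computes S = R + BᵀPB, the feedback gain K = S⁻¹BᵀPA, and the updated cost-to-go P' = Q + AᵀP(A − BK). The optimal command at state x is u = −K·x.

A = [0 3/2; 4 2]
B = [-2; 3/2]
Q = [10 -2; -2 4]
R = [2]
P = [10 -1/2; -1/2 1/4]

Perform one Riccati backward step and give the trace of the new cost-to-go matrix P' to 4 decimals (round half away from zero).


20.1650

BᵀP = [-20.7500 1.3750]
S = R + BᵀPB = [2] + [43.5625] = [45.5625]
BᵀPA = [5.5000 -28.3750]
K = S⁻¹·BᵀPA = [0.1207 -0.6228]
A−BK = [0.2414 0.2545; 3.8189 2.9342]
AᵀP(A−BK) = [3.3361 2.4252; 2.4252 2.8289]
P' = Q + AᵀP(A−BK) = [13.3361 0.4252; 0.4252 6.8289]
tr(P') = 20.1650


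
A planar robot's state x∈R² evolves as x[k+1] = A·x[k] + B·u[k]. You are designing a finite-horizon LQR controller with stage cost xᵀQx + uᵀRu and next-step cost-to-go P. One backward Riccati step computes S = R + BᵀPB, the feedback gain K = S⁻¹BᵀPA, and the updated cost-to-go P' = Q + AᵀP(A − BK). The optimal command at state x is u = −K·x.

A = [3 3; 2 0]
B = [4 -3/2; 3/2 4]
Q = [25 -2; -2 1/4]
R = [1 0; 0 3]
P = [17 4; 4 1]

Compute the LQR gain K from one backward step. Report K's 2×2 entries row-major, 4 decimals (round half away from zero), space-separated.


0.7981 0.6761 0.0240 -0.0845

BᵀP = [74.0000 17.5000; -9.5000 -2.0000]
S = R + BᵀPB = [1 0; 0 3] + [322.2500 -41.0000; -41.0000 6.2500] = [323.2500 -41.0000; -41.0000 9.2500]
BᵀPA = [257.0000 222.0000; -32.5000 -28.5000]
K = S⁻¹·BᵀPA = [0.7981 0.6761; 0.0240 -0.0845]
A−BK = [-0.1564 0.1690; 0.7070 -0.6761]
AᵀP(A−BK) = [0.6698 0.5070; 0.5070 0.5070]
P' = Q + AᵀP(A−BK) = [25.6698 -1.4930; -1.4930 0.7570]
tr(P') = 26.4268


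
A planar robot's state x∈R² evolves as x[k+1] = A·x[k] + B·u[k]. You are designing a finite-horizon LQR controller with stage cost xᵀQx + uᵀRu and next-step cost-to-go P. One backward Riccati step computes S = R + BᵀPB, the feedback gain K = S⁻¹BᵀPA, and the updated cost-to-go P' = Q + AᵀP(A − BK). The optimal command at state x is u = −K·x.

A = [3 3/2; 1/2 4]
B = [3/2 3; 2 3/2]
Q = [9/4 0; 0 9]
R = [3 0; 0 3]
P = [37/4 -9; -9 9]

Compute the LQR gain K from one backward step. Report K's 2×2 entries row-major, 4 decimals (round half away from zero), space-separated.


-0.4777 1.0097 1.3064 -1.0567

BᵀP = [-4.1250 4.5000; 14.2500 -13.5000]
S = R + BᵀPB = [3 0; 0 3] + [2.8125 -5.6250; -5.6250 22.5000] = [5.8125 -5.6250; -5.6250 25.5000]
BᵀPA = [-10.1250 11.8125; 36.0000 -32.6250]
K = S⁻¹·BᵀPA = [-0.4777 1.0097; 1.3064 -1.0567]
A−BK = [-0.2027 3.1556; -0.5042 3.5657]
AᵀP(A−BK) = [6.6333 -6.8613; -6.8613 10.4113]
P' = Q + AᵀP(A−BK) = [8.8833 -6.8613; -6.8613 19.4113]
tr(P') = 28.2946


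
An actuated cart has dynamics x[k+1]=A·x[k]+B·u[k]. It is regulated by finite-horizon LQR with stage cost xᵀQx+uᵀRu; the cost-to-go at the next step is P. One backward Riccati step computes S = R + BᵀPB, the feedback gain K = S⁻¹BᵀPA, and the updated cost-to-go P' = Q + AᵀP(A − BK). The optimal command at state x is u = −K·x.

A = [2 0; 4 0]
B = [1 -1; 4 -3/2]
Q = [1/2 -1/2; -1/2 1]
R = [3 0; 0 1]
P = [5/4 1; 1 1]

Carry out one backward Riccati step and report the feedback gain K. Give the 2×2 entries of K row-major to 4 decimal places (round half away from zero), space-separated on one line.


BᵀP = [5.2500 5.0000; -2.7500 -2.5000]
S = R + BᵀPB = [3 0; 0 1] + [25.2500 -12.7500; -12.7500 6.5000] = [28.2500 -12.7500; -12.7500 7.5000]
BᵀPA = [30.5000 0.0000; -15.5000 0.0000]
K = S⁻¹·BᵀPA = [0.6312 0.0000; -0.9937 0.0000]
A−BK = [0.3752 0.0000; -0.0152 0.0000]
AᵀP(A−BK) = [2.3473 0.0000; 0.0000 0.0000]
P' = Q + AᵀP(A−BK) = [2.8473 -0.5000; -0.5000 1.0000]
tr(P') = 3.8473

0.6312 0.0000 -0.9937 0.0000


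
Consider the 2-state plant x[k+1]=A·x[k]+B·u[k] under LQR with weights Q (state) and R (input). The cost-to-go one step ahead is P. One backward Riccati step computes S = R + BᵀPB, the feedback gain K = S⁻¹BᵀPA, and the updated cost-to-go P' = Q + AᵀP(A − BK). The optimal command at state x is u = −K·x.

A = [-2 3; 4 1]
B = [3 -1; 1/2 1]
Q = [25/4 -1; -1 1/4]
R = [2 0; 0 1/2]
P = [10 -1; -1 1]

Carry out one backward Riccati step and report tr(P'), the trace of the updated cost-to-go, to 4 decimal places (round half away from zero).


13.6189

BᵀP = [29.5000 -2.5000; -11.0000 2.0000]
S = R + BᵀPB = [2 0; 0 1/2] + [87.2500 -32.0000; -32.0000 13.0000] = [89.2500 -32.0000; -32.0000 13.5000]
BᵀPA = [-69.0000 86.0000; 30.0000 -31.0000]
K = S⁻¹·BᵀPA = [0.1576 0.9343; 2.5957 -0.0815]
A−BK = [0.1230 0.1154; 1.3255 0.6144]
AᵀP(A−BK) = [5.0007 0.9164; 0.9164 2.1182]
P' = Q + AᵀP(A−BK) = [11.2507 -0.0836; -0.0836 2.3682]
tr(P') = 13.6189


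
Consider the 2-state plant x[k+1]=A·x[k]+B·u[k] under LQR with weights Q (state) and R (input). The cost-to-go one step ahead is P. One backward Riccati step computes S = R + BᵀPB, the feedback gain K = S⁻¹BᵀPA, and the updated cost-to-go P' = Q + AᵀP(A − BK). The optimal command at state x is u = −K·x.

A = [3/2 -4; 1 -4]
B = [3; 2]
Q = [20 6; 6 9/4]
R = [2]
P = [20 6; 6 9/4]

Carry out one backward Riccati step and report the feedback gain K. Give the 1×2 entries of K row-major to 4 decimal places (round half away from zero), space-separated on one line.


BᵀP = [72.0000 22.5000]
S = R + BᵀPB = [2] + [261.0000] = [263.0000]
BᵀPA = [130.5000 -378.0000]
K = S⁻¹·BᵀPA = [0.4962 -1.4373]
A−BK = [0.0114 0.3118; 0.0076 -1.1255]
AᵀP(A−BK) = [0.4962 -1.4373; -1.4373 4.7148]
P' = Q + AᵀP(A−BK) = [20.4962 4.5627; 4.5627 6.9648]
tr(P') = 27.4610

0.4962 -1.4373


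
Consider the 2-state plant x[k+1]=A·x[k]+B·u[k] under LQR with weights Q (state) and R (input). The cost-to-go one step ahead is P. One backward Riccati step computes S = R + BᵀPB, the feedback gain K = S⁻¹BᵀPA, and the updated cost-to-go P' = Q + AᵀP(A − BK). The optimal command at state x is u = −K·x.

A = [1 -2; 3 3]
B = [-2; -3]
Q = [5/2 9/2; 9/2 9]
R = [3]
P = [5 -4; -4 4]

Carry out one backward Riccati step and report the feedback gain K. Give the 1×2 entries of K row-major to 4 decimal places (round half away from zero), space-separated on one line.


-0.9091 -1.4545

BᵀP = [2.0000 -4.0000]
S = R + BᵀPB = [3] + [8.0000] = [11.0000]
BᵀPA = [-10.0000 -16.0000]
K = S⁻¹·BᵀPA = [-0.9091 -1.4545]
A−BK = [-0.8182 -4.9091; 0.2727 -1.3636]
AᵀP(A−BK) = [7.9091 23.4545; 23.4545 80.7273]
P' = Q + AᵀP(A−BK) = [10.4091 27.9545; 27.9545 89.7273]
tr(P') = 100.1364


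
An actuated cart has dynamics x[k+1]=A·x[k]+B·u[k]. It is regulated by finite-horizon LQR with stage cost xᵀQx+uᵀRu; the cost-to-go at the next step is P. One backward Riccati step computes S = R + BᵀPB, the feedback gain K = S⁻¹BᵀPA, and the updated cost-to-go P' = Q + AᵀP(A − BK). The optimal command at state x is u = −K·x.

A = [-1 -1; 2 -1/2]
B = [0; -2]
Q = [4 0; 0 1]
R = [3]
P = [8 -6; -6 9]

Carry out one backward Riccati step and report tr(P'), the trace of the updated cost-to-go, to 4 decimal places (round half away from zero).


17.9423

BᵀP = [12.0000 -18.0000]
S = R + BᵀPB = [3] + [36.0000] = [39.0000]
BᵀPA = [-48.0000 -3.0000]
K = S⁻¹·BᵀPA = [-1.2308 -0.0769]
A−BK = [-1.0000 -1.0000; -0.4615 -0.6538]
AᵀP(A−BK) = [8.9231 4.3077; 4.3077 4.0192]
P' = Q + AᵀP(A−BK) = [12.9231 4.3077; 4.3077 5.0192]
tr(P') = 17.9423


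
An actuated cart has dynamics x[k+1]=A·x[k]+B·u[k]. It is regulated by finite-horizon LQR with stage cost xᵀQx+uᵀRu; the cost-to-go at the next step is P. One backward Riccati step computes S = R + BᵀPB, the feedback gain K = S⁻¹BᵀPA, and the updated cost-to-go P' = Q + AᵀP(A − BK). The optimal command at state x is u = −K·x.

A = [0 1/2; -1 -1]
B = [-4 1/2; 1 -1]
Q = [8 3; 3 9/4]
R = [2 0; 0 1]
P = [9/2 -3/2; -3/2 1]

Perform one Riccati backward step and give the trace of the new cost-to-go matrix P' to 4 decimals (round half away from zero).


BᵀP = [-19.5000 7.0000; 3.7500 -1.7500]
S = R + BᵀPB = [2 0; 0 1] + [85.0000 -16.7500; -16.7500 3.6250] = [87.0000 -16.7500; -16.7500 4.6250]
BᵀPA = [-7.0000 -16.7500; 1.7500 3.6250]
K = S⁻¹·BᵀPA = [-0.0251 -0.1375; 0.2873 0.2858]
A−BK = [-0.2442 -0.1929; -0.6875 -0.5767]
AᵀP(A−BK) = [0.3212 0.2873; 0.2873 0.2858]
P' = Q + AᵀP(A−BK) = [8.3212 3.2873; 3.2873 2.5358]
tr(P') = 10.8570

10.8570


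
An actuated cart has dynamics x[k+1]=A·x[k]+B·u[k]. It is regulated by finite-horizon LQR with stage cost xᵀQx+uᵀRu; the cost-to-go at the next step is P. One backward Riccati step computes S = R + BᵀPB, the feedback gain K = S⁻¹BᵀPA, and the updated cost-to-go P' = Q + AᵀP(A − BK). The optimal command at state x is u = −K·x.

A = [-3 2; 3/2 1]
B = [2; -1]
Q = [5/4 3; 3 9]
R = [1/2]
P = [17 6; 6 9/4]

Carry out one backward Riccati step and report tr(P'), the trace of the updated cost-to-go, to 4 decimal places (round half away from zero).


13.1410

BᵀP = [28.0000 9.7500]
S = R + BᵀPB = [1/2] + [46.2500] = [46.7500]
BᵀPA = [-69.3750 65.7500]
K = S⁻¹·BᵀPA = [-1.4840 1.4064]
A−BK = [-0.0321 -0.8128; 0.0160 2.4064]
AᵀP(A−BK) = [1.1130 -1.0548; -1.0548 1.7781]
P' = Q + AᵀP(A−BK) = [2.3630 1.9452; 1.9452 10.7781]
tr(P') = 13.1410


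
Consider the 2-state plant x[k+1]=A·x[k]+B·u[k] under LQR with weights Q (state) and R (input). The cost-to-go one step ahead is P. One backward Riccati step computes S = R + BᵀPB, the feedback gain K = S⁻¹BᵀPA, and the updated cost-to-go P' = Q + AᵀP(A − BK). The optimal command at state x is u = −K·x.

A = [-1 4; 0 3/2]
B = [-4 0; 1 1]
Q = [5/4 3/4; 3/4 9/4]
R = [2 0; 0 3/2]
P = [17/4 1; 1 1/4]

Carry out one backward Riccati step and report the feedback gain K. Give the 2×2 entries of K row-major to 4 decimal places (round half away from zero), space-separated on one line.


0.2556 -1.1113 -0.0237 0.1186

BᵀP = [-16.0000 -3.7500; 1.0000 0.2500]
S = R + BᵀPB = [2 0; 0 3/2] + [60.2500 -3.7500; -3.7500 0.2500] = [62.2500 -3.7500; -3.7500 1.7500]
BᵀPA = [16.0000 -69.6250; -1.0000 4.3750]
K = S⁻¹·BᵀPA = [0.2556 -1.1113; -0.0237 0.1186]
A−BK = [0.0224 -0.4453; -0.2319 2.4928]
AᵀP(A−BK) = [0.1367 -0.6001; -0.6001 2.6673]
P' = Q + AᵀP(A−BK) = [1.3867 0.1499; 0.1499 4.9173]
tr(P') = 6.3040


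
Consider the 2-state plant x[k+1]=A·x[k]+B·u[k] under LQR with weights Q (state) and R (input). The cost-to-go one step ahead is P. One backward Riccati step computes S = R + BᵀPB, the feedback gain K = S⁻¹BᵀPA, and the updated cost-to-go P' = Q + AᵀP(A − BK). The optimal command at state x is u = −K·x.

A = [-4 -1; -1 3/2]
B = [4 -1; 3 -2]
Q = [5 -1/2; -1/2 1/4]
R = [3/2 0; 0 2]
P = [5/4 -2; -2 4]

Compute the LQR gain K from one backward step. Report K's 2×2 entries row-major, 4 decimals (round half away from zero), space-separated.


BᵀP = [-1.0000 4.0000; 2.7500 -6.0000]
S = R + BᵀPB = [3/2 0; 0 2] + [8.0000 -7.0000; -7.0000 9.2500] = [9.5000 -7.0000; -7.0000 11.2500]
BᵀPA = [0.0000 7.0000; -5.0000 -11.7500]
K = S⁻¹·BᵀPA = [-0.6048 -0.0605; -0.8207 -1.0821]
A−BK = [-2.4017 -1.8402; -0.8272 -0.4827]
AᵀP(A−BK) = [3.8963 3.5896; 3.5896 3.9590]
P' = Q + AᵀP(A−BK) = [8.8963 3.0896; 3.0896 4.2090]
tr(P') = 13.1053

-0.6048 -0.0605 -0.8207 -1.0821


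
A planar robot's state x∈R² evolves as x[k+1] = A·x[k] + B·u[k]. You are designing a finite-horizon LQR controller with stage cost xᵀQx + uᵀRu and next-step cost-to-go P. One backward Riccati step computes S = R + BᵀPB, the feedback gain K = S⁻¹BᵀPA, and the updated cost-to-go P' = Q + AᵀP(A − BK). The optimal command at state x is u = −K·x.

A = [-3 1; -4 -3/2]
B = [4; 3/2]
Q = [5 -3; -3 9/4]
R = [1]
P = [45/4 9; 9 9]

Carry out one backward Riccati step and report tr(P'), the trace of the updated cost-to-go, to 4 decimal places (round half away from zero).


BᵀP = [58.5000 49.5000]
S = R + BᵀPB = [1] + [308.2500] = [309.2500]
BᵀPA = [-373.5000 -15.7500]
K = S⁻¹·BᵀPA = [-1.2078 -0.0509]
A−BK = [1.8310 1.2037; -2.1884 -1.4236]
AᵀP(A−BK) = [10.1514 5.7278; 5.7278 3.6979]
P' = Q + AᵀP(A−BK) = [15.1514 2.7278; 2.7278 5.9479]
tr(P') = 21.0992

21.0992


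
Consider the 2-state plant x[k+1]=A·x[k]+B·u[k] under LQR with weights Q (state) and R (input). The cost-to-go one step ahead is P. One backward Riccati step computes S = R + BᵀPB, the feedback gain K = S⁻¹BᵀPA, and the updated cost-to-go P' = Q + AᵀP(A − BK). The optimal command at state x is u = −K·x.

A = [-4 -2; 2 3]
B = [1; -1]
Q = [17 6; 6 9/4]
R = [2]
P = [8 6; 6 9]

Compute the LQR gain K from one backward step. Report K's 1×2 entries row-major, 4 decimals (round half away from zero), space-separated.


-2.0000 -1.8571

BᵀP = [2.0000 -3.0000]
S = R + BᵀPB = [2] + [5.0000] = [7.0000]
BᵀPA = [-14.0000 -13.0000]
K = S⁻¹·BᵀPA = [-2.0000 -1.8571]
A−BK = [-2.0000 -0.1429; 0.0000 1.1429]
AᵀP(A−BK) = [40.0000 -4.0000; -4.0000 16.8571]
P' = Q + AᵀP(A−BK) = [57.0000 2.0000; 2.0000 19.1071]
tr(P') = 76.1071


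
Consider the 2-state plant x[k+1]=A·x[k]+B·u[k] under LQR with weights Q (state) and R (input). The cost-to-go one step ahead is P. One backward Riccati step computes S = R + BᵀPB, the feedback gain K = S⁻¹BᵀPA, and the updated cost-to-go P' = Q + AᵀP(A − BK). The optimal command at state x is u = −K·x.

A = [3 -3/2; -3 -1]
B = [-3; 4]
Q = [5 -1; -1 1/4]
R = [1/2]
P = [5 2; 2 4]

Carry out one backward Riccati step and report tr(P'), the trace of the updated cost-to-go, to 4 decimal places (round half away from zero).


29.2033

BᵀP = [-7.0000 10.0000]
S = R + BᵀPB = [1/2] + [61.0000] = [61.5000]
BᵀPA = [-51.0000 0.5000]
K = S⁻¹·BᵀPA = [-0.8293 0.0081]
A−BK = [0.5122 -1.4756; 0.3171 -1.0325]
AᵀP(A−BK) = [2.7073 -7.0854; -7.0854 21.2459]
P' = Q + AᵀP(A−BK) = [7.7073 -8.0854; -8.0854 21.4959]
tr(P') = 29.2033


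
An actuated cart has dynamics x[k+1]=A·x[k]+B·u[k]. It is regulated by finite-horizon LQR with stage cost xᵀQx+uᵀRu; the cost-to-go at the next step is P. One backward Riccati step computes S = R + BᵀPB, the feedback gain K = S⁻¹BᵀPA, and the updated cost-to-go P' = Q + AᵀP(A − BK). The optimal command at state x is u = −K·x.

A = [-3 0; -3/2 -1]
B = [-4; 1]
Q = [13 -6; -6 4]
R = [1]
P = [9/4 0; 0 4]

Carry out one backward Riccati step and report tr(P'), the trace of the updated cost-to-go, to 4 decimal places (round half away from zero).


39.1037

BᵀP = [-9.0000 4.0000]
S = R + BᵀPB = [1] + [40.0000] = [41.0000]
BᵀPA = [21.0000 -4.0000]
K = S⁻¹·BᵀPA = [0.5122 -0.0976]
A−BK = [-0.9512 -0.3902; -2.0122 -0.9024]
AᵀP(A−BK) = [18.4939 8.0488; 8.0488 3.6098]
P' = Q + AᵀP(A−BK) = [31.4939 2.0488; 2.0488 7.6098]
tr(P') = 39.1037


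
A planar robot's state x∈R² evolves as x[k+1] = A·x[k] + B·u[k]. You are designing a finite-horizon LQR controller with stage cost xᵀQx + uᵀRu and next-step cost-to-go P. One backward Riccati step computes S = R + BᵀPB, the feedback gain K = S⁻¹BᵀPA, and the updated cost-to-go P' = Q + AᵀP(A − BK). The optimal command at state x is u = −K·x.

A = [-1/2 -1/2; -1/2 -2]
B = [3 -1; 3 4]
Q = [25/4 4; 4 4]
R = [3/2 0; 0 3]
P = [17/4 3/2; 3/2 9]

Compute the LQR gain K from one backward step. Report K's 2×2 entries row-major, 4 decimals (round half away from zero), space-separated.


-0.1627 -0.2715 -0.0031 -0.2898

BᵀP = [17.2500 31.5000; 1.7500 34.5000]
S = R + BᵀPB = [3/2 0; 0 3] + [146.2500 108.7500; 108.7500 136.2500] = [147.7500 108.7500; 108.7500 139.2500]
BᵀPA = [-24.3750 -71.6250; -18.1250 -69.8750]
K = S⁻¹·BᵀPA = [-0.1627 -0.2715; -0.0031 -0.2898]
A−BK = [-0.0150 0.0247; 0.0005 -0.0265]
AᵀP(A−BK) = [0.0407 0.0679; 0.0679 0.3694]
P' = Q + AᵀP(A−BK) = [6.2907 4.0679; 4.0679 4.3694]
tr(P') = 10.6601
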